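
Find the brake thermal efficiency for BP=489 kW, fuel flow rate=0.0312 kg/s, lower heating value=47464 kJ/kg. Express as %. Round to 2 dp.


eta_BTE = (BP / (mf * LHV)) * 100
Denominator = 0.0312 * 47464 = 1480.8768 kW
eta_BTE = (489 / 1480.8768) * 100 = 33.02%


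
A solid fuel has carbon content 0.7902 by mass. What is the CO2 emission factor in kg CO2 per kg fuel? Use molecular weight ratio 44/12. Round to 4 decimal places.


EF = C_frac * (M_CO2 / M_C)
EF = 0.7902 * (44/12)
EF = 0.7902 * 3.666667 = 2.8974 kg_CO2/kg_fuel


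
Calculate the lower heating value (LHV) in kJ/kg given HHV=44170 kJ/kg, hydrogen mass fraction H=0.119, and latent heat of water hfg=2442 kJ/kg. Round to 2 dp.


LHV = HHV - hfg * 9 * H
Water correction = 2442 * 9 * 0.119 = 2615.382 kJ/kg
LHV = 44170 - 2615.382 = 41554.62 kJ/kg


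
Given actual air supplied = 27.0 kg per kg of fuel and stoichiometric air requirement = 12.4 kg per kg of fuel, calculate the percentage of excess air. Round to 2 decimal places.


Excess air = actual - stoichiometric = 27.0 - 12.4 = 14.60 kg/kg fuel
Excess air % = (excess / stoich) * 100 = (14.60 / 12.4) * 100 = 117.74%


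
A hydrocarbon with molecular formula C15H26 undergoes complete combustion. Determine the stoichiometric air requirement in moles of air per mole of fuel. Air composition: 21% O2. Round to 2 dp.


Balanced combustion: C15H26 + 21.5 O2 -> 15 CO2 + 13 H2O
O2 needed = C + H/4 = 15 + 26/4 = 21.50 moles
Air moles = O2 / 0.21 = 21.50 / 0.21 = 102.38 moles air


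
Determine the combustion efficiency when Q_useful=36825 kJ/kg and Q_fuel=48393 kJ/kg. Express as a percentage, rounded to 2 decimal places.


Efficiency = (Q_useful / Q_fuel) * 100
Efficiency = (36825 / 48393) * 100
Efficiency = 0.7610 * 100 = 76.10%


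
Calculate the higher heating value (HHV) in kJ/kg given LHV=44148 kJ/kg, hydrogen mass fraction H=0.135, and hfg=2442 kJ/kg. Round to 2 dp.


HHV = LHV + hfg * 9 * H
Water addition = 2442 * 9 * 0.135 = 2967.030 kJ/kg
HHV = 44148 + 2967.030 = 47115.03 kJ/kg


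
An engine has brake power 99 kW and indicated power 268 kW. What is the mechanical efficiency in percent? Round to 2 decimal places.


eta_mech = (BP / IP) * 100
Ratio = 99 / 268 = 0.3694
eta_mech = 0.3694 * 100 = 36.94%


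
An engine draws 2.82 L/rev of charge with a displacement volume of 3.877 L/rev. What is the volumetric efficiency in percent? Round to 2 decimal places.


eta_v = (V_actual / V_disp) * 100
Ratio = 2.82 / 3.877 = 0.7274
eta_v = 0.7274 * 100 = 72.74%


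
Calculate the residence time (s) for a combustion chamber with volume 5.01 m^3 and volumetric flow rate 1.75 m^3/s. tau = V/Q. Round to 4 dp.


tau = V / Q_flow
tau = 5.01 / 1.75 = 2.8629 s


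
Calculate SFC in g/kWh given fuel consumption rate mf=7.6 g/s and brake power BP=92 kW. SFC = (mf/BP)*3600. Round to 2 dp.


SFC = (mf / BP) * 3600
Rate = 7.6 / 92 = 0.082609 g/(s*kW)
SFC = 0.082609 * 3600 = 297.39 g/kWh


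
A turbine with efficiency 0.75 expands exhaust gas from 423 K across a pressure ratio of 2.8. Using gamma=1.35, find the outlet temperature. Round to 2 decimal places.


T_out = T_in * (1 - eta * (1 - PR^(-(gamma-1)/gamma)))
Exponent = -(1.35-1)/1.35 = -0.25925926
PR^exp = 2.8^(-0.25925926) = 0.76572026
Factor = 1 - 0.75*(1 - 0.76572026) = 0.82429020
T_out = 423 * 0.82429020 = 348.67 K


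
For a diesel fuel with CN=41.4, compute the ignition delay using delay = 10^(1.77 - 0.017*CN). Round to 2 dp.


delay = 10^(1.77 - 0.017*CN)
Exponent = 1.77 - 0.017*41.4 = 1.0662
delay = 10^1.0662 = 11.65 ms


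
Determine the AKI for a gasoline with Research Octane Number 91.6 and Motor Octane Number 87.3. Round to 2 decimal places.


AKI = (RON + MON) / 2
AKI = (91.6 + 87.3) / 2
AKI = 178.9 / 2 = 89.45


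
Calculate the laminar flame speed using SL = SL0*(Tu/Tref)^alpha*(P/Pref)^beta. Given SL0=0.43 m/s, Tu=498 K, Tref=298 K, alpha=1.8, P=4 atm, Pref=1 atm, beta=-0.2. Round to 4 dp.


SL = SL0 * (Tu/Tref)^alpha * (P/Pref)^beta
T ratio = 498/298 = 1.67114094
(T ratio)^alpha = 1.67114094^1.8 = 2.520133
(P/Pref)^beta = 4^(-0.2) = 0.757858
SL = 0.43 * 2.520133 * 0.757858 = 0.8213 m/s


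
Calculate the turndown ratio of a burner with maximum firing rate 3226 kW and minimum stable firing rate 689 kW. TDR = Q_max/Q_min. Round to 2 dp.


TDR = Q_max / Q_min
TDR = 3226 / 689 = 4.68


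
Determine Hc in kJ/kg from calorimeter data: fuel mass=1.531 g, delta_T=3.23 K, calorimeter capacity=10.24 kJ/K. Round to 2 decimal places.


Hc = C_cal * delta_T / m_fuel
Q_released = 10.24 * 3.23 = 33.0752 kJ
m_fuel = 1.531 g = 1.531/1000 kg = 0.001531 kg
Hc = 33.0752 / 0.001531 = 21603.66 kJ/kg


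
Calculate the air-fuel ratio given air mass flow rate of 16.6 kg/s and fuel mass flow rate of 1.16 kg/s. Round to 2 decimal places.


AFR = m_air / m_fuel
AFR = 16.6 / 1.16 = 14.31


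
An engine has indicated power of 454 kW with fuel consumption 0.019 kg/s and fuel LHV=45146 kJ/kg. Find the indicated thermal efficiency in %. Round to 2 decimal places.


eta_ith = (IP / (mf * LHV)) * 100
Denominator = 0.019 * 45146 = 857.7740 kW
eta_ith = (454 / 857.7740) * 100 = 52.93%


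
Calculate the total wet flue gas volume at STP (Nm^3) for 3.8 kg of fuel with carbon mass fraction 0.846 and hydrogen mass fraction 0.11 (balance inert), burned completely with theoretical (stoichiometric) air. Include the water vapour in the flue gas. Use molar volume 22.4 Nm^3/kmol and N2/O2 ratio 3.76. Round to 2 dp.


Per kg fuel: CO2 = (C/12 kmol)*22.4 = (0.846/12)*22.4 = 1.57920 Nm^3
Per kg fuel: H2O = (H/2 kmol)*22.4 = (0.11/2)*22.4 = 1.23200 Nm^3
O2 needed per kg fuel = C/12 + H/4 = 0.846/12 + 0.11/4 = 0.09800000 kmol
Per kg fuel: N2 = O2*3.76*22.4 = 0.09800000*3.76*22.4 = 8.25395 Nm^3
Total per kg = 1.57920 + 1.23200 + 8.25395 = 11.06515 Nm^3
Total = 11.06515 * 3.8 = 42.05 Nm^3


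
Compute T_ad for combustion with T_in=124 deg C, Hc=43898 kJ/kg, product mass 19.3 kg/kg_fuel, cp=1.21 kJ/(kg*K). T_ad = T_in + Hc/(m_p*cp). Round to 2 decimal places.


T_ad = T_in + Hc / (m_p * cp)
Denominator = 19.3 * 1.21 = 23.3530
Temperature rise = 43898 / 23.3530 = 1879.76 K
T_ad = 124 + 1879.76 = 2003.76 deg C


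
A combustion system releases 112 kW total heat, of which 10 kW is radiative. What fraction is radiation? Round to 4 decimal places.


f_rad = Q_rad / Q_total
f_rad = 10 / 112 = 0.0893


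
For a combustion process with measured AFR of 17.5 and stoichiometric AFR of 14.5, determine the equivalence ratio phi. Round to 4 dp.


phi = AFR_stoich / AFR_actual
phi = 14.5 / 17.5 = 0.8286


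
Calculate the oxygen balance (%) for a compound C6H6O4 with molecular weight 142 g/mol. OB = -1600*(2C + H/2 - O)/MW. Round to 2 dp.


OB = -1600 * (2C + H/2 - O) / MW
Inner = 2*6 + 6/2 - 4 = 11.00
OB = -1600 * 11.00 / 142 = -123.94%


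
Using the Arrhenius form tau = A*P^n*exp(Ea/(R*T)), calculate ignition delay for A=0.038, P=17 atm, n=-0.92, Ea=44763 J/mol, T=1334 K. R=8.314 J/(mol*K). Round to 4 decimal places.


tau = A * P^n * exp(Ea/(R*T))
P^n = 17^(-0.92) = 0.07378821
Ea/(R*T) = 44763/(8.314*1334) = 4.036020
exp(Ea/(R*T)) = 56.600637
tau = 0.038 * 0.07378821 * 56.600637 = 0.1587 ms


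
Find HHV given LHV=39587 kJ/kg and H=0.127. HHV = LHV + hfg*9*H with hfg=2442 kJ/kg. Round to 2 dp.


HHV = LHV + hfg * 9 * H
Water addition = 2442 * 9 * 0.127 = 2791.206 kJ/kg
HHV = 39587 + 2791.206 = 42378.21 kJ/kg


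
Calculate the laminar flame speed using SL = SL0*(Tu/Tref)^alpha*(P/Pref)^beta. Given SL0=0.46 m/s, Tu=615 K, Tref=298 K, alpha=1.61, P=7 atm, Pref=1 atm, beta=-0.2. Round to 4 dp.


SL = SL0 * (Tu/Tref)^alpha * (P/Pref)^beta
T ratio = 615/298 = 2.06375839
(T ratio)^alpha = 2.06375839^1.61 = 3.210708
(P/Pref)^beta = 7^(-0.2) = 0.677611
SL = 0.46 * 3.210708 * 0.677611 = 1.0008 m/s


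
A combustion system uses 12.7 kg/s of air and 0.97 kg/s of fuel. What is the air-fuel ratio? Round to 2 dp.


AFR = m_air / m_fuel
AFR = 12.7 / 0.97 = 13.09


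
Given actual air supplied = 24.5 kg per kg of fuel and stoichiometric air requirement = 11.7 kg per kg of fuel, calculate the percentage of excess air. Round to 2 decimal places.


Excess air = actual - stoichiometric = 24.5 - 11.7 = 12.80 kg/kg fuel
Excess air % = (excess / stoich) * 100 = (12.80 / 11.7) * 100 = 109.40%


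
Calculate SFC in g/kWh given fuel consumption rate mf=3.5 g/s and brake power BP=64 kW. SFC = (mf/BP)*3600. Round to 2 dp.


SFC = (mf / BP) * 3600
Rate = 3.5 / 64 = 0.054688 g/(s*kW)
SFC = 0.054688 * 3600 = 196.88 g/kWh


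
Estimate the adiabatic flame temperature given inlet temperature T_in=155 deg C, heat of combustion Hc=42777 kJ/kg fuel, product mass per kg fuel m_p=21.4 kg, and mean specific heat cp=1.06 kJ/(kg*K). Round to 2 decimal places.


T_ad = T_in + Hc / (m_p * cp)
Denominator = 21.4 * 1.06 = 22.6840
Temperature rise = 42777 / 22.6840 = 1885.78 K
T_ad = 155 + 1885.78 = 2040.78 deg C


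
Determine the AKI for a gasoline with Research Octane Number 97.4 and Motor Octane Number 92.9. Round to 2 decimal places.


AKI = (RON + MON) / 2
AKI = (97.4 + 92.9) / 2
AKI = 190.3 / 2 = 95.15


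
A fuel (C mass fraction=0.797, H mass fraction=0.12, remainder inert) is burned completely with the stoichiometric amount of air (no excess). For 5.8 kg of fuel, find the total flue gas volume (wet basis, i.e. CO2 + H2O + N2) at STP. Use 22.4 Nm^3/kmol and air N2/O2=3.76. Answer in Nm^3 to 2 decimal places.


Per kg fuel: CO2 = (C/12 kmol)*22.4 = (0.797/12)*22.4 = 1.48773 Nm^3
Per kg fuel: H2O = (H/2 kmol)*22.4 = (0.12/2)*22.4 = 1.34400 Nm^3
O2 needed per kg fuel = C/12 + H/4 = 0.797/12 + 0.12/4 = 0.09641667 kmol
Per kg fuel: N2 = O2*3.76*22.4 = 0.09641667*3.76*22.4 = 8.12060 Nm^3
Total per kg = 1.48773 + 1.34400 + 8.12060 = 10.95233 Nm^3
Total = 10.95233 * 5.8 = 63.52 Nm^3


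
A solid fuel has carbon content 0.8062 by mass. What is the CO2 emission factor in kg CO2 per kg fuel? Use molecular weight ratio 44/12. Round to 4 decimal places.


EF = C_frac * (M_CO2 / M_C)
EF = 0.8062 * (44/12)
EF = 0.8062 * 3.666667 = 2.9561 kg_CO2/kg_fuel


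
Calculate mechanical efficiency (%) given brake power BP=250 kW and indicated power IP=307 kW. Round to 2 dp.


eta_mech = (BP / IP) * 100
Ratio = 250 / 307 = 0.8143
eta_mech = 0.8143 * 100 = 81.43%


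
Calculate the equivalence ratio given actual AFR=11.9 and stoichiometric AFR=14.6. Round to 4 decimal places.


phi = AFR_stoich / AFR_actual
phi = 14.6 / 11.9 = 1.2269


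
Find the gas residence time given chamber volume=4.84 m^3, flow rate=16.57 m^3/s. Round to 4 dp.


tau = V / Q_flow
tau = 4.84 / 16.57 = 0.2921 s


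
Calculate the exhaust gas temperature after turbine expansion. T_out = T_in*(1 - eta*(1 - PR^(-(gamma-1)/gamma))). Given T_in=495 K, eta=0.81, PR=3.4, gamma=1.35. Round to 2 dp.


T_out = T_in * (1 - eta * (1 - PR^(-(gamma-1)/gamma)))
Exponent = -(1.35-1)/1.35 = -0.25925926
PR^exp = 3.4^(-0.25925926) = 0.72813041
Factor = 1 - 0.81*(1 - 0.72813041) = 0.77978563
T_out = 495 * 0.77978563 = 385.99 K


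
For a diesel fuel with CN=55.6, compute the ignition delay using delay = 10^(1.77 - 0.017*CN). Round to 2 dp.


delay = 10^(1.77 - 0.017*CN)
Exponent = 1.77 - 0.017*55.6 = 0.8248
delay = 10^0.8248 = 6.68 ms


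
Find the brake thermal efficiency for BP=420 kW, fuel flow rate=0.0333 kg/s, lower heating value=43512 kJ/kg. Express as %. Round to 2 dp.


eta_BTE = (BP / (mf * LHV)) * 100
Denominator = 0.0333 * 43512 = 1448.9496 kW
eta_BTE = (420 / 1448.9496) * 100 = 28.99%


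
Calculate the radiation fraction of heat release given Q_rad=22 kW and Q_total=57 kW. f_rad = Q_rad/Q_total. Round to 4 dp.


f_rad = Q_rad / Q_total
f_rad = 22 / 57 = 0.3860


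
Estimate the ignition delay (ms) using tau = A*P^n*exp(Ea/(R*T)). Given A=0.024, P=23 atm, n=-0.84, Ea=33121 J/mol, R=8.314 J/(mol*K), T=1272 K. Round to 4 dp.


tau = A * P^n * exp(Ea/(R*T))
P^n = 23^(-0.84) = 0.07180400
Ea/(R*T) = 33121/(8.314*1272) = 3.131889
exp(Ea/(R*T)) = 22.917221
tau = 0.024 * 0.07180400 * 22.917221 = 0.0395 ms


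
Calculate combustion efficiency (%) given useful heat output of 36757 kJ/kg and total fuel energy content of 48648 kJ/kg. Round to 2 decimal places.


Efficiency = (Q_useful / Q_fuel) * 100
Efficiency = (36757 / 48648) * 100
Efficiency = 0.7556 * 100 = 75.56%


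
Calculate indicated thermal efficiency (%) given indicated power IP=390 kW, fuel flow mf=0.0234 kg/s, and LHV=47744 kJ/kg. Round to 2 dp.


eta_ith = (IP / (mf * LHV)) * 100
Denominator = 0.0234 * 47744 = 1117.2096 kW
eta_ith = (390 / 1117.2096) * 100 = 34.91%


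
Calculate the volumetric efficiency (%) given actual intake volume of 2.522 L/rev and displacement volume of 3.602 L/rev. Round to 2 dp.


eta_v = (V_actual / V_disp) * 100
Ratio = 2.522 / 3.602 = 0.7002
eta_v = 0.7002 * 100 = 70.02%


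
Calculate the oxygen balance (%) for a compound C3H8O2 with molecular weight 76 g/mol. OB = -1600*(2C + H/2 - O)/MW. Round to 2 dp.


OB = -1600 * (2C + H/2 - O) / MW
Inner = 2*3 + 8/2 - 2 = 8.00
OB = -1600 * 8.00 / 76 = -168.42%


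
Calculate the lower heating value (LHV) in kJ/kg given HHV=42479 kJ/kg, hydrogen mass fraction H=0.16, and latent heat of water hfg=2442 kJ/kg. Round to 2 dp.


LHV = HHV - hfg * 9 * H
Water correction = 2442 * 9 * 0.16 = 3516.480 kJ/kg
LHV = 42479 - 3516.480 = 38962.52 kJ/kg


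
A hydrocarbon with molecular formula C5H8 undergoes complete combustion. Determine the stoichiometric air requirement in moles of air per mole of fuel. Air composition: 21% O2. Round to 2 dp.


Balanced combustion: C5H8 + 7 O2 -> 5 CO2 + 4 H2O
O2 needed = C + H/4 = 5 + 8/4 = 7.00 moles
Air moles = O2 / 0.21 = 7.00 / 0.21 = 33.33 moles air


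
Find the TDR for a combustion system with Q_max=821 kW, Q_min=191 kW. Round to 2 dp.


TDR = Q_max / Q_min
TDR = 821 / 191 = 4.30


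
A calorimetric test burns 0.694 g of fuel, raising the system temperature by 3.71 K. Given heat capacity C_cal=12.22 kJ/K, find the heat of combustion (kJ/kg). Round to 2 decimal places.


Hc = C_cal * delta_T / m_fuel
Q_released = 12.22 * 3.71 = 45.3362 kJ
m_fuel = 0.694 g = 0.694/1000 kg = 0.000694 kg
Hc = 45.3362 / 0.000694 = 65325.94 kJ/kg


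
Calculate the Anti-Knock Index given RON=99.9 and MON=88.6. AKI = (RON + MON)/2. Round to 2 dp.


AKI = (RON + MON) / 2
AKI = (99.9 + 88.6) / 2
AKI = 188.5 / 2 = 94.25


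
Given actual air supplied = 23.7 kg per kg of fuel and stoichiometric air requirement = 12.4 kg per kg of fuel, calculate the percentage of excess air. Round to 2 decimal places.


Excess air = actual - stoichiometric = 23.7 - 12.4 = 11.30 kg/kg fuel
Excess air % = (excess / stoich) * 100 = (11.30 / 12.4) * 100 = 91.13%


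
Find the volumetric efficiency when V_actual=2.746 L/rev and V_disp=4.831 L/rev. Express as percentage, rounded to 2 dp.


eta_v = (V_actual / V_disp) * 100
Ratio = 2.746 / 4.831 = 0.5684
eta_v = 0.5684 * 100 = 56.84%


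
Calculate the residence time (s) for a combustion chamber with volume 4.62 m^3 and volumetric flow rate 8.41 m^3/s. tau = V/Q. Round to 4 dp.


tau = V / Q_flow
tau = 4.62 / 8.41 = 0.5493 s


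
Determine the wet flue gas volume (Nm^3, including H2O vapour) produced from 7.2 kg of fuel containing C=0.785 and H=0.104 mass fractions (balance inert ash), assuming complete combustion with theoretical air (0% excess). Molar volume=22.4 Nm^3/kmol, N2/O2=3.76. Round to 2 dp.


Per kg fuel: CO2 = (C/12 kmol)*22.4 = (0.785/12)*22.4 = 1.46533 Nm^3
Per kg fuel: H2O = (H/2 kmol)*22.4 = (0.104/2)*22.4 = 1.16480 Nm^3
O2 needed per kg fuel = C/12 + H/4 = 0.785/12 + 0.104/4 = 0.09141667 kmol
Per kg fuel: N2 = O2*3.76*22.4 = 0.09141667*3.76*22.4 = 7.69948 Nm^3
Total per kg = 1.46533 + 1.16480 + 7.69948 = 10.32961 Nm^3
Total = 10.32961 * 7.2 = 74.37 Nm^3


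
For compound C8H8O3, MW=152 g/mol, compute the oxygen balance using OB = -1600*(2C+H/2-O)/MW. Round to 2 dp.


OB = -1600 * (2C + H/2 - O) / MW
Inner = 2*8 + 8/2 - 3 = 17.00
OB = -1600 * 17.00 / 152 = -178.95%


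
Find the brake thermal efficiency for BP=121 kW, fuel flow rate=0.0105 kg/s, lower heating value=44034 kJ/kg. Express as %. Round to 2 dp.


eta_BTE = (BP / (mf * LHV)) * 100
Denominator = 0.0105 * 44034 = 462.3570 kW
eta_BTE = (121 / 462.3570) * 100 = 26.17%


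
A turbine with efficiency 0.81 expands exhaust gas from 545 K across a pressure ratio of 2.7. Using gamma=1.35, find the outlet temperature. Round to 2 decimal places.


T_out = T_in * (1 - eta * (1 - PR^(-(gamma-1)/gamma)))
Exponent = -(1.35-1)/1.35 = -0.25925926
PR^exp = 2.7^(-0.25925926) = 0.77297411
Factor = 1 - 0.81*(1 - 0.77297411) = 0.81610903
T_out = 545 * 0.81610903 = 444.78 K


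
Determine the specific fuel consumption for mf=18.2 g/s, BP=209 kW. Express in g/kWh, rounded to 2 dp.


SFC = (mf / BP) * 3600
Rate = 18.2 / 209 = 0.087081 g/(s*kW)
SFC = 0.087081 * 3600 = 313.49 g/kWh


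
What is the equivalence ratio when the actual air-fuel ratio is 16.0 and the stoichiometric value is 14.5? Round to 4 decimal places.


phi = AFR_stoich / AFR_actual
phi = 14.5 / 16.0 = 0.9063


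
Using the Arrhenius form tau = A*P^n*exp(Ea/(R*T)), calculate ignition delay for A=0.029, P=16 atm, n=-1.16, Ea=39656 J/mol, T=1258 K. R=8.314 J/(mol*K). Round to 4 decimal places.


tau = A * P^n * exp(Ea/(R*T))
P^n = 16^(-1.16) = 0.04010706
Ea/(R*T) = 39656/(8.314*1258) = 3.791563
exp(Ea/(R*T)) = 44.325615
tau = 0.029 * 0.04010706 * 44.325615 = 0.0516 ms


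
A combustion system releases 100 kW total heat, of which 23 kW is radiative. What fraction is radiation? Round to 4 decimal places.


f_rad = Q_rad / Q_total
f_rad = 23 / 100 = 0.2300


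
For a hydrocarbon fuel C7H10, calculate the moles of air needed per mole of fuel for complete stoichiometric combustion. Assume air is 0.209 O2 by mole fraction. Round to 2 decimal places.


Balanced combustion: C7H10 + 9.5 O2 -> 7 CO2 + 5 H2O
O2 needed = C + H/4 = 7 + 10/4 = 9.50 moles
Air moles = O2 / 0.209 = 9.50 / 0.209 = 45.45 moles air


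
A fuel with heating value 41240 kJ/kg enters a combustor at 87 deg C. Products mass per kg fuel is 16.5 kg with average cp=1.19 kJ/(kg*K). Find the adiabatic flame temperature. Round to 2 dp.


T_ad = T_in + Hc / (m_p * cp)
Denominator = 16.5 * 1.19 = 19.6350
Temperature rise = 41240 / 19.6350 = 2100.33 K
T_ad = 87 + 2100.33 = 2187.33 deg C


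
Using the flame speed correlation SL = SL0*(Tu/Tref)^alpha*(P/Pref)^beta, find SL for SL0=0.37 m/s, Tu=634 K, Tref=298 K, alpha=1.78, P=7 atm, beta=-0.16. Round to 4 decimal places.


SL = SL0 * (Tu/Tref)^alpha * (P/Pref)^beta
T ratio = 634/298 = 2.12751678
(T ratio)^alpha = 2.12751678^1.78 = 3.833663
(P/Pref)^beta = 7^(-0.16) = 0.732461
SL = 0.37 * 3.833663 * 0.732461 = 1.0390 m/s


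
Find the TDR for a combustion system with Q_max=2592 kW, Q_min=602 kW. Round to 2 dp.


TDR = Q_max / Q_min
TDR = 2592 / 602 = 4.31


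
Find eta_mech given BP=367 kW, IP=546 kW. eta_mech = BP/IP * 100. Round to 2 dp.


eta_mech = (BP / IP) * 100
Ratio = 367 / 546 = 0.6722
eta_mech = 0.6722 * 100 = 67.22%


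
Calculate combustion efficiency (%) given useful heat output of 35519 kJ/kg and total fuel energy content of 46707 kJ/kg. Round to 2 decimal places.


Efficiency = (Q_useful / Q_fuel) * 100
Efficiency = (35519 / 46707) * 100
Efficiency = 0.7605 * 100 = 76.05%


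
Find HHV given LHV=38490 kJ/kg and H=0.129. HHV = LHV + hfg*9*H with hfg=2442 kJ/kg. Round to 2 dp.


HHV = LHV + hfg * 9 * H
Water addition = 2442 * 9 * 0.129 = 2835.162 kJ/kg
HHV = 38490 + 2835.162 = 41325.16 kJ/kg


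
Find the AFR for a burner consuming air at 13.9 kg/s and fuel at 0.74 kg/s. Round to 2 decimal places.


AFR = m_air / m_fuel
AFR = 13.9 / 0.74 = 18.78


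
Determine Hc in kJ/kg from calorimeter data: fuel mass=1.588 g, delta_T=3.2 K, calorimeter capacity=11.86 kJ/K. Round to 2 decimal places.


Hc = C_cal * delta_T / m_fuel
Q_released = 11.86 * 3.2 = 37.9520 kJ
m_fuel = 1.588 g = 1.588/1000 kg = 0.001588 kg
Hc = 37.9520 / 0.001588 = 23899.24 kJ/kg


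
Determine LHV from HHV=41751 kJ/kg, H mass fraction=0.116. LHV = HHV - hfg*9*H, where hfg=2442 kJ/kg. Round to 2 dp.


LHV = HHV - hfg * 9 * H
Water correction = 2442 * 9 * 0.116 = 2549.448 kJ/kg
LHV = 41751 - 2549.448 = 39201.55 kJ/kg


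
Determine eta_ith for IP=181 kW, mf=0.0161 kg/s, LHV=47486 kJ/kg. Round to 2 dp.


eta_ith = (IP / (mf * LHV)) * 100
Denominator = 0.0161 * 47486 = 764.5246 kW
eta_ith = (181 / 764.5246) * 100 = 23.67%


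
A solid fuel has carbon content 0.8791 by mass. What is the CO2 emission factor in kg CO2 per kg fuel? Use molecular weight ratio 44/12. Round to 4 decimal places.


EF = C_frac * (M_CO2 / M_C)
EF = 0.8791 * (44/12)
EF = 0.8791 * 3.666667 = 3.2234 kg_CO2/kg_fuel


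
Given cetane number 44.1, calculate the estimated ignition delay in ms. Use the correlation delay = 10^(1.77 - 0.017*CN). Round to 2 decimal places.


delay = 10^(1.77 - 0.017*CN)
Exponent = 1.77 - 0.017*44.1 = 1.0203
delay = 10^1.0203 = 10.48 ms


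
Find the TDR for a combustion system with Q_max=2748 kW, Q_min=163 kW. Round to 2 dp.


TDR = Q_max / Q_min
TDR = 2748 / 163 = 16.86


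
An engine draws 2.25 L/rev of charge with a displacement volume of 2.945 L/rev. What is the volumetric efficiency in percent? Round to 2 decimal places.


eta_v = (V_actual / V_disp) * 100
Ratio = 2.25 / 2.945 = 0.7640
eta_v = 0.7640 * 100 = 76.40%


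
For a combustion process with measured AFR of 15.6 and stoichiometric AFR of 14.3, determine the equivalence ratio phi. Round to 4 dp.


phi = AFR_stoich / AFR_actual
phi = 14.3 / 15.6 = 0.9167


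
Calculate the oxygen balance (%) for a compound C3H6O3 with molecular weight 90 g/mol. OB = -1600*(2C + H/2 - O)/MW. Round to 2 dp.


OB = -1600 * (2C + H/2 - O) / MW
Inner = 2*3 + 6/2 - 3 = 6.00
OB = -1600 * 6.00 / 90 = -106.67%


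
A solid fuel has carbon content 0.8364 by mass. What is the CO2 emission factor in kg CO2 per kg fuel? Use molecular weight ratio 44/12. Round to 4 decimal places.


EF = C_frac * (M_CO2 / M_C)
EF = 0.8364 * (44/12)
EF = 0.8364 * 3.666667 = 3.0668 kg_CO2/kg_fuel


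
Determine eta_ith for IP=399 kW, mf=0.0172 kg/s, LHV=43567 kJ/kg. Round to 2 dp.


eta_ith = (IP / (mf * LHV)) * 100
Denominator = 0.0172 * 43567 = 749.3524 kW
eta_ith = (399 / 749.3524) * 100 = 53.25%


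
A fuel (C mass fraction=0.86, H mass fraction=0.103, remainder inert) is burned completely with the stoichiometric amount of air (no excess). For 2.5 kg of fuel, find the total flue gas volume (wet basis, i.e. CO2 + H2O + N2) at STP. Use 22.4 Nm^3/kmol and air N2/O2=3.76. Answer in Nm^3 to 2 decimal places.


Per kg fuel: CO2 = (C/12 kmol)*22.4 = (0.86/12)*22.4 = 1.60533 Nm^3
Per kg fuel: H2O = (H/2 kmol)*22.4 = (0.103/2)*22.4 = 1.15360 Nm^3
O2 needed per kg fuel = C/12 + H/4 = 0.86/12 + 0.103/4 = 0.09741667 kmol
Per kg fuel: N2 = O2*3.76*22.4 = 0.09741667*3.76*22.4 = 8.20482 Nm^3
Total per kg = 1.60533 + 1.15360 + 8.20482 = 10.96375 Nm^3
Total = 10.96375 * 2.5 = 27.41 Nm^3


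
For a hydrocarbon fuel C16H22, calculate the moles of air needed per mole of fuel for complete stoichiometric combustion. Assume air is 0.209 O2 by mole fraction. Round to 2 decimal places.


Balanced combustion: C16H22 + 21.5 O2 -> 16 CO2 + 11 H2O
O2 needed = C + H/4 = 16 + 22/4 = 21.50 moles
Air moles = O2 / 0.209 = 21.50 / 0.209 = 102.87 moles air


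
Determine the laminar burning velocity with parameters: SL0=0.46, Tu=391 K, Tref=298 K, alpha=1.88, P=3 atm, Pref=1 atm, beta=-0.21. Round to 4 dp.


SL = SL0 * (Tu/Tref)^alpha * (P/Pref)^beta
T ratio = 391/298 = 1.31208054
(T ratio)^alpha = 1.31208054^1.88 = 1.666348
(P/Pref)^beta = 3^(-0.21) = 0.793971
SL = 0.46 * 1.666348 * 0.793971 = 0.6086 m/s


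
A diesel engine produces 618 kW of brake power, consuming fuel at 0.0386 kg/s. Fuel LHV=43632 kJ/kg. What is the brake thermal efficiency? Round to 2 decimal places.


eta_BTE = (BP / (mf * LHV)) * 100
Denominator = 0.0386 * 43632 = 1684.1952 kW
eta_BTE = (618 / 1684.1952) * 100 = 36.69%


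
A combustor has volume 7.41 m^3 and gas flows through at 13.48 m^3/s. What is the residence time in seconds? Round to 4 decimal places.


tau = V / Q_flow
tau = 7.41 / 13.48 = 0.5497 s


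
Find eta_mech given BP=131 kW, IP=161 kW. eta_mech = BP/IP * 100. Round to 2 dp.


eta_mech = (BP / IP) * 100
Ratio = 131 / 161 = 0.8137
eta_mech = 0.8137 * 100 = 81.37%


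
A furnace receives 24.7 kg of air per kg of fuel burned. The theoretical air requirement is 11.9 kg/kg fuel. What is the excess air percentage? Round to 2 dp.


Excess air = actual - stoichiometric = 24.7 - 11.9 = 12.80 kg/kg fuel
Excess air % = (excess / stoich) * 100 = (12.80 / 11.9) * 100 = 107.56%


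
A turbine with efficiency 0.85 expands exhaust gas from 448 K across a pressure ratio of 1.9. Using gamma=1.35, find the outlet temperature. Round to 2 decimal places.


T_out = T_in * (1 - eta * (1 - PR^(-(gamma-1)/gamma)))
Exponent = -(1.35-1)/1.35 = -0.25925926
PR^exp = 1.9^(-0.25925926) = 0.84670193
Factor = 1 - 0.85*(1 - 0.84670193) = 0.86969664
T_out = 448 * 0.86969664 = 389.62 K


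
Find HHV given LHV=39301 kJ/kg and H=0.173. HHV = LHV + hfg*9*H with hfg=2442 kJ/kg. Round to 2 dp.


HHV = LHV + hfg * 9 * H
Water addition = 2442 * 9 * 0.173 = 3802.194 kJ/kg
HHV = 39301 + 3802.194 = 43103.19 kJ/kg


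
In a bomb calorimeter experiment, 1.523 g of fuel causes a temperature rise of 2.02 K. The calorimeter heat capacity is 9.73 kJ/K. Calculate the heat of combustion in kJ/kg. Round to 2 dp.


Hc = C_cal * delta_T / m_fuel
Q_released = 9.73 * 2.02 = 19.6546 kJ
m_fuel = 1.523 g = 1.523/1000 kg = 0.001523 kg
Hc = 19.6546 / 0.001523 = 12905.19 kJ/kg


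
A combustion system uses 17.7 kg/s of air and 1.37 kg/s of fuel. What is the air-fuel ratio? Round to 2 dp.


AFR = m_air / m_fuel
AFR = 17.7 / 1.37 = 12.92


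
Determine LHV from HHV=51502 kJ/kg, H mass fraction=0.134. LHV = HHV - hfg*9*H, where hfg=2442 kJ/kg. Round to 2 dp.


LHV = HHV - hfg * 9 * H
Water correction = 2442 * 9 * 0.134 = 2945.052 kJ/kg
LHV = 51502 - 2945.052 = 48556.95 kJ/kg


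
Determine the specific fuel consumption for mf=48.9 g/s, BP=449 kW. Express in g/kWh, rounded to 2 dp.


SFC = (mf / BP) * 3600
Rate = 48.9 / 449 = 0.108909 g/(s*kW)
SFC = 0.108909 * 3600 = 392.07 g/kWh


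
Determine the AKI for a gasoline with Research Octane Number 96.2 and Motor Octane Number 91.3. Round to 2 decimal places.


AKI = (RON + MON) / 2
AKI = (96.2 + 91.3) / 2
AKI = 187.5 / 2 = 93.75


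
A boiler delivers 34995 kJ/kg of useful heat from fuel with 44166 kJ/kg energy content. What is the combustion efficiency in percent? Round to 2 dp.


Efficiency = (Q_useful / Q_fuel) * 100
Efficiency = (34995 / 44166) * 100
Efficiency = 0.7924 * 100 = 79.24%


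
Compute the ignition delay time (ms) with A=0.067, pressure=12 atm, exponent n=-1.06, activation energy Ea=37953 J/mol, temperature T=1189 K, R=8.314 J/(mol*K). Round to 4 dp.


tau = A * P^n * exp(Ea/(R*T))
P^n = 12^(-1.06) = 0.07179065
Ea/(R*T) = 37953/(8.314*1189) = 3.839319
exp(Ea/(R*T)) = 46.493817
tau = 0.067 * 0.07179065 * 46.493817 = 0.2236 ms


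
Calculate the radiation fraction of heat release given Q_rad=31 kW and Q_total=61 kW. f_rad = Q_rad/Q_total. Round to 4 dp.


f_rad = Q_rad / Q_total
f_rad = 31 / 61 = 0.5082


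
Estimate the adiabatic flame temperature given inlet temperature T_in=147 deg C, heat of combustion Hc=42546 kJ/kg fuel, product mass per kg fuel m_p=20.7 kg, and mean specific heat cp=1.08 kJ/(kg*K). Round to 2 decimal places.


T_ad = T_in + Hc / (m_p * cp)
Denominator = 20.7 * 1.08 = 22.3560
Temperature rise = 42546 / 22.3560 = 1903.11 K
T_ad = 147 + 1903.11 = 2050.11 deg C


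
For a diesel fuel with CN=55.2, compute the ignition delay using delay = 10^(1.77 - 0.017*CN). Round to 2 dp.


delay = 10^(1.77 - 0.017*CN)
Exponent = 1.77 - 0.017*55.2 = 0.8316
delay = 10^0.8316 = 6.79 ms


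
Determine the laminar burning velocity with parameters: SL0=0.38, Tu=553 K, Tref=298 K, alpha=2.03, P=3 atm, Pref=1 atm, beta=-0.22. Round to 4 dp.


SL = SL0 * (Tu/Tref)^alpha * (P/Pref)^beta
T ratio = 553/298 = 1.85570470
(T ratio)^alpha = 1.85570470^2.03 = 3.508108
(P/Pref)^beta = 3^(-0.22) = 0.785296
SL = 0.38 * 3.508108 * 0.785296 = 1.0469 m/s


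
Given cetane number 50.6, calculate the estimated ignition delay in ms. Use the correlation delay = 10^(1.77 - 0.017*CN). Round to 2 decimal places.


delay = 10^(1.77 - 0.017*CN)
Exponent = 1.77 - 0.017*50.6 = 0.9098
delay = 10^0.9098 = 8.12 ms


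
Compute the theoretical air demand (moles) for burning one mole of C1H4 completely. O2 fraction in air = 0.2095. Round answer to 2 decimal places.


Balanced combustion: C1H4 + 2 O2 -> 1 CO2 + 2 H2O
O2 needed = C + H/4 = 1 + 4/4 = 2.00 moles
Air moles = O2 / 0.2095 = 2.00 / 0.2095 = 9.55 moles air


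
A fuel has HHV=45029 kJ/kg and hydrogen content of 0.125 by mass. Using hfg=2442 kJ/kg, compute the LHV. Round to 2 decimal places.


LHV = HHV - hfg * 9 * H
Water correction = 2442 * 9 * 0.125 = 2747.250 kJ/kg
LHV = 45029 - 2747.250 = 42281.75 kJ/kg


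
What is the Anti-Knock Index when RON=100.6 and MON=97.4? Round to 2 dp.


AKI = (RON + MON) / 2
AKI = (100.6 + 97.4) / 2
AKI = 198.0 / 2 = 99.00


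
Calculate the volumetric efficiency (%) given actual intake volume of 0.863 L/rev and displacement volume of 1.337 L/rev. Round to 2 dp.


eta_v = (V_actual / V_disp) * 100
Ratio = 0.863 / 1.337 = 0.6455
eta_v = 0.6455 * 100 = 64.55%


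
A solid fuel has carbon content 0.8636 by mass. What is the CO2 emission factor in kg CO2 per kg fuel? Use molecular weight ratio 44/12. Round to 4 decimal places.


EF = C_frac * (M_CO2 / M_C)
EF = 0.8636 * (44/12)
EF = 0.8636 * 3.666667 = 3.1665 kg_CO2/kg_fuel


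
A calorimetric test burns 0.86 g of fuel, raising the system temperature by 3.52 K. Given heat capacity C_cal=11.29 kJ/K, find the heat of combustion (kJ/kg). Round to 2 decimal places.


Hc = C_cal * delta_T / m_fuel
Q_released = 11.29 * 3.52 = 39.7408 kJ
m_fuel = 0.86 g = 0.86/1000 kg = 0.000860 kg
Hc = 39.7408 / 0.000860 = 46210.23 kJ/kg


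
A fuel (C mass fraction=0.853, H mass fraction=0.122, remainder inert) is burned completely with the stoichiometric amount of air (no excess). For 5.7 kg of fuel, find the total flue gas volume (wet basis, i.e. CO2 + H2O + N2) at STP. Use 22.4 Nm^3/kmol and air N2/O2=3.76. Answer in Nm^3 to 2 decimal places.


Per kg fuel: CO2 = (C/12 kmol)*22.4 = (0.853/12)*22.4 = 1.59227 Nm^3
Per kg fuel: H2O = (H/2 kmol)*22.4 = (0.122/2)*22.4 = 1.36640 Nm^3
O2 needed per kg fuel = C/12 + H/4 = 0.853/12 + 0.122/4 = 0.10158333 kmol
Per kg fuel: N2 = O2*3.76*22.4 = 0.10158333*3.76*22.4 = 8.55575 Nm^3
Total per kg = 1.59227 + 1.36640 + 8.55575 = 11.51442 Nm^3
Total = 11.51442 * 5.7 = 65.63 Nm^3


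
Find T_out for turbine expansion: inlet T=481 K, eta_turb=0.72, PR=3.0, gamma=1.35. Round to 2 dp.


T_out = T_in * (1 - eta * (1 - PR^(-(gamma-1)/gamma)))
Exponent = -(1.35-1)/1.35 = -0.25925926
PR^exp = 3.0^(-0.25925926) = 0.75214556
Factor = 1 - 0.72*(1 - 0.75214556) = 0.82154480
T_out = 481 * 0.82154480 = 395.16 K


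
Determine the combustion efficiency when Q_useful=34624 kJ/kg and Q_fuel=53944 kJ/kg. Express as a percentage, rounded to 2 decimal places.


Efficiency = (Q_useful / Q_fuel) * 100
Efficiency = (34624 / 53944) * 100
Efficiency = 0.6419 * 100 = 64.19%


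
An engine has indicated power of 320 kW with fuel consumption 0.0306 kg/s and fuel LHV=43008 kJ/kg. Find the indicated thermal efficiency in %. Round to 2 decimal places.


eta_ith = (IP / (mf * LHV)) * 100
Denominator = 0.0306 * 43008 = 1316.0448 kW
eta_ith = (320 / 1316.0448) * 100 = 24.32%


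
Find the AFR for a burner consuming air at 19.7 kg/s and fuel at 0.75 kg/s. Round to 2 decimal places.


AFR = m_air / m_fuel
AFR = 19.7 / 0.75 = 26.27


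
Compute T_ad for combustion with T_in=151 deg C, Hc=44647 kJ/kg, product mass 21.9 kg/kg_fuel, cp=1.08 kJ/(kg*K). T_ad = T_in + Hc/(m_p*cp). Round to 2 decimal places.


T_ad = T_in + Hc / (m_p * cp)
Denominator = 21.9 * 1.08 = 23.6520
Temperature rise = 44647 / 23.6520 = 1887.66 K
T_ad = 151 + 1887.66 = 2038.66 deg C


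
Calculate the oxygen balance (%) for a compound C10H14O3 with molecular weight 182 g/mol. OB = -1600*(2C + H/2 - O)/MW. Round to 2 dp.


OB = -1600 * (2C + H/2 - O) / MW
Inner = 2*10 + 14/2 - 3 = 24.00
OB = -1600 * 24.00 / 182 = -210.99%


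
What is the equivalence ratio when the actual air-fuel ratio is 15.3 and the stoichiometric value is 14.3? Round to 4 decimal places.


phi = AFR_stoich / AFR_actual
phi = 14.3 / 15.3 = 0.9346


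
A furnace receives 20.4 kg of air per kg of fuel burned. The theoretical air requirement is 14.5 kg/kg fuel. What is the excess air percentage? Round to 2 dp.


Excess air = actual - stoichiometric = 20.4 - 14.5 = 5.90 kg/kg fuel
Excess air % = (excess / stoich) * 100 = (5.90 / 14.5) * 100 = 40.69%


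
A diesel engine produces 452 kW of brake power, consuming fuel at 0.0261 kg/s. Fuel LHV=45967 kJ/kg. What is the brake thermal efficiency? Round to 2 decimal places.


eta_BTE = (BP / (mf * LHV)) * 100
Denominator = 0.0261 * 45967 = 1199.7387 kW
eta_BTE = (452 / 1199.7387) * 100 = 37.67%


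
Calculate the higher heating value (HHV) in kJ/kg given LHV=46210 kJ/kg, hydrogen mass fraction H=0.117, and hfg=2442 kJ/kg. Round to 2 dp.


HHV = LHV + hfg * 9 * H
Water addition = 2442 * 9 * 0.117 = 2571.426 kJ/kg
HHV = 46210 + 2571.426 = 48781.43 kJ/kg


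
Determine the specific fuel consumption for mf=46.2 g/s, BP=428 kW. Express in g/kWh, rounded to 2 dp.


SFC = (mf / BP) * 3600
Rate = 46.2 / 428 = 0.107944 g/(s*kW)
SFC = 0.107944 * 3600 = 388.60 g/kWh


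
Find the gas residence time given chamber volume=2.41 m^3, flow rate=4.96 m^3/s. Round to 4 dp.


tau = V / Q_flow
tau = 2.41 / 4.96 = 0.4859 s


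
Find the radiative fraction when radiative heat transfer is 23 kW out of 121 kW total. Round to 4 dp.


f_rad = Q_rad / Q_total
f_rad = 23 / 121 = 0.1901


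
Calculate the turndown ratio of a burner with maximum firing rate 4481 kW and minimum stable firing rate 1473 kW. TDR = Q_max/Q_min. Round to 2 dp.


TDR = Q_max / Q_min
TDR = 4481 / 1473 = 3.04


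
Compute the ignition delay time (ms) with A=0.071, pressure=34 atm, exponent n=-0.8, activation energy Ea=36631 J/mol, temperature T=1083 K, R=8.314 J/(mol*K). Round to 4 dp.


tau = A * P^n * exp(Ea/(R*T))
P^n = 34^(-0.8) = 0.05954110
Ea/(R*T) = 36631/(8.314*1083) = 4.068275
exp(Ea/(R*T)) = 58.456037
tau = 0.071 * 0.05954110 * 58.456037 = 0.2471 ms


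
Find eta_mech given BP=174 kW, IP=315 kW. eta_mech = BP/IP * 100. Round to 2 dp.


eta_mech = (BP / IP) * 100
Ratio = 174 / 315 = 0.5524
eta_mech = 0.5524 * 100 = 55.24%


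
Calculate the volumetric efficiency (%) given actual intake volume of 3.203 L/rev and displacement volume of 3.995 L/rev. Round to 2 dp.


eta_v = (V_actual / V_disp) * 100
Ratio = 3.203 / 3.995 = 0.8018
eta_v = 0.8018 * 100 = 80.18%


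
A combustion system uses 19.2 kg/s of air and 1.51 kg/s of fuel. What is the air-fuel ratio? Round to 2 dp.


AFR = m_air / m_fuel
AFR = 19.2 / 1.51 = 12.72


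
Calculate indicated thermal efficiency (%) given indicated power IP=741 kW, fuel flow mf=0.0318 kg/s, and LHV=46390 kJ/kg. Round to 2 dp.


eta_ith = (IP / (mf * LHV)) * 100
Denominator = 0.0318 * 46390 = 1475.2020 kW
eta_ith = (741 / 1475.2020) * 100 = 50.23%


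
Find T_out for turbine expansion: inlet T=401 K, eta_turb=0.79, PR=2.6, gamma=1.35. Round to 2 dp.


T_out = T_in * (1 - eta * (1 - PR^(-(gamma-1)/gamma)))
Exponent = -(1.35-1)/1.35 = -0.25925926
PR^exp = 2.6^(-0.25925926) = 0.78057442
Factor = 1 - 0.79*(1 - 0.78057442) = 0.82665379
T_out = 401 * 0.82665379 = 331.49 K


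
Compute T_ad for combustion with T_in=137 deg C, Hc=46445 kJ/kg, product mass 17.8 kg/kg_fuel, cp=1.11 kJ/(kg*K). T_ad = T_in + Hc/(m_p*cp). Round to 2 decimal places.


T_ad = T_in + Hc / (m_p * cp)
Denominator = 17.8 * 1.11 = 19.7580
Temperature rise = 46445 / 19.7580 = 2350.69 K
T_ad = 137 + 2350.69 = 2487.69 deg C


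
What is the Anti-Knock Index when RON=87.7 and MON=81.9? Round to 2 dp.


AKI = (RON + MON) / 2
AKI = (87.7 + 81.9) / 2
AKI = 169.6 / 2 = 84.80


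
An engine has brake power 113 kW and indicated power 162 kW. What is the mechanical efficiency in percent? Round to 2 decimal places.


eta_mech = (BP / IP) * 100
Ratio = 113 / 162 = 0.6975
eta_mech = 0.6975 * 100 = 69.75%


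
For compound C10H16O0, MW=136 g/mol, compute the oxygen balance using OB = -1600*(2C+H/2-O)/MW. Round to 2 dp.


OB = -1600 * (2C + H/2 - O) / MW
Inner = 2*10 + 16/2 - 0 = 28.00
OB = -1600 * 28.00 / 136 = -329.41%


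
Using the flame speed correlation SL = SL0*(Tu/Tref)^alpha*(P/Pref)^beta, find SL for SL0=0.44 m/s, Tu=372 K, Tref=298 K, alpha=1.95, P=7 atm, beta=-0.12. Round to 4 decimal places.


SL = SL0 * (Tu/Tref)^alpha * (P/Pref)^beta
T ratio = 372/298 = 1.24832215
(T ratio)^alpha = 1.24832215^1.95 = 1.541122
(P/Pref)^beta = 7^(-0.12) = 0.791750
SL = 0.44 * 1.541122 * 0.791750 = 0.5369 m/s


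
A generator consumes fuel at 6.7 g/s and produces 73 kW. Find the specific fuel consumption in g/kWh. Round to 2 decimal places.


SFC = (mf / BP) * 3600
Rate = 6.7 / 73 = 0.091781 g/(s*kW)
SFC = 0.091781 * 3600 = 330.41 g/kWh


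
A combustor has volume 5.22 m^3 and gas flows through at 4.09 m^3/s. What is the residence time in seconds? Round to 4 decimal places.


tau = V / Q_flow
tau = 5.22 / 4.09 = 1.2763 s


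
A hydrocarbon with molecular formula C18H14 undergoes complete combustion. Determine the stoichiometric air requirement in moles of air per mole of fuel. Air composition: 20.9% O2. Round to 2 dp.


Balanced combustion: C18H14 + 21.5 O2 -> 18 CO2 + 7 H2O
O2 needed = C + H/4 = 18 + 14/4 = 21.50 moles
Air moles = O2 / 0.209 = 21.50 / 0.209 = 102.87 moles air


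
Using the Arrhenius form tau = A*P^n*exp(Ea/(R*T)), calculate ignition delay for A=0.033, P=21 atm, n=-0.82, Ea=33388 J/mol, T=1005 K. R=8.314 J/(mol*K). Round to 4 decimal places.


tau = A * P^n * exp(Ea/(R*T))
P^n = 21^(-0.82) = 0.08237211
Ea/(R*T) = 33388/(8.314*1005) = 3.995897
exp(Ea/(R*T)) = 54.374612
tau = 0.033 * 0.08237211 * 54.374612 = 0.1478 ms


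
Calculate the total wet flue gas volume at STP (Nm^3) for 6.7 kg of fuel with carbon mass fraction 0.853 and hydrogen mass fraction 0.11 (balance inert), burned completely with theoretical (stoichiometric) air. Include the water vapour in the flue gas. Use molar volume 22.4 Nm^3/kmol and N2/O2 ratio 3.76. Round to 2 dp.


Per kg fuel: CO2 = (C/12 kmol)*22.4 = (0.853/12)*22.4 = 1.59227 Nm^3
Per kg fuel: H2O = (H/2 kmol)*22.4 = (0.11/2)*22.4 = 1.23200 Nm^3
O2 needed per kg fuel = C/12 + H/4 = 0.853/12 + 0.11/4 = 0.09858333 kmol
Per kg fuel: N2 = O2*3.76*22.4 = 0.09858333*3.76*22.4 = 8.30308 Nm^3
Total per kg = 1.59227 + 1.23200 + 8.30308 = 11.12735 Nm^3
Total = 11.12735 * 6.7 = 74.55 Nm^3


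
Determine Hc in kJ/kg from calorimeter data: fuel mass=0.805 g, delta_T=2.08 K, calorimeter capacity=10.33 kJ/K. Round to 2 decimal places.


Hc = C_cal * delta_T / m_fuel
Q_released = 10.33 * 2.08 = 21.4864 kJ
m_fuel = 0.805 g = 0.805/1000 kg = 0.000805 kg
Hc = 21.4864 / 0.000805 = 26691.18 kJ/kg


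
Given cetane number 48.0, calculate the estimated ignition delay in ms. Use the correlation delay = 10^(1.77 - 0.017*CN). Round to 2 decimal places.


delay = 10^(1.77 - 0.017*CN)
Exponent = 1.77 - 0.017*48.0 = 0.9540
delay = 10^0.9540 = 8.99 ms


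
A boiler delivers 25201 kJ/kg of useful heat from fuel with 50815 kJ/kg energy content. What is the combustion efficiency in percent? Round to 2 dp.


Efficiency = (Q_useful / Q_fuel) * 100
Efficiency = (25201 / 50815) * 100
Efficiency = 0.4959 * 100 = 49.59%
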